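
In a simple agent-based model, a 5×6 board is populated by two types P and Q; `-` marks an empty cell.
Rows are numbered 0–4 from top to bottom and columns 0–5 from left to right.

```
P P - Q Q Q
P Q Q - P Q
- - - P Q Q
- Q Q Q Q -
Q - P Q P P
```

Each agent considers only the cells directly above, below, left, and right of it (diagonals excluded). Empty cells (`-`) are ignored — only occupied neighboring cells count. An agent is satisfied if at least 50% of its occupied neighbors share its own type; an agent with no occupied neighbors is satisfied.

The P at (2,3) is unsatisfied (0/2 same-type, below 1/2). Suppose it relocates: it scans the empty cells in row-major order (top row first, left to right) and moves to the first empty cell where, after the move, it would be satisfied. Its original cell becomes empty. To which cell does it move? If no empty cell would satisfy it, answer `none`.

Vacating (2,3). Empty cells in order:
  (0,2): 1/3 same-type → still unsatisfied.
  (1,3): 1/3 same-type → still unsatisfied.
  (2,0): 1/1 same-type → satisfied — stop here.

(2,0)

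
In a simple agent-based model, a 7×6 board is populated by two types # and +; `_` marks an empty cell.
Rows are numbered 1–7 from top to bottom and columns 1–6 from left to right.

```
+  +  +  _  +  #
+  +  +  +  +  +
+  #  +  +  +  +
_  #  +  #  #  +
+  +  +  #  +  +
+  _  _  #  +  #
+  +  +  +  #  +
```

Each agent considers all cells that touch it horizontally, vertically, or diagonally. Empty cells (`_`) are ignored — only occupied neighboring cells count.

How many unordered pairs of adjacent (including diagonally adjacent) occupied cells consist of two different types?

43

Scan each occupied cell's neighbors to the right and below (and the two forward diagonals) so each pair is counted once.
Row 1: +(1,1)–+(1,2)= +(1,1)–+(2,1)= +(1,1)–+(2,2)= +(1,2)–+(1,3)= +(1,2)–+(2,2)= +(1,2)–+(2,3)= +(1,2)–+(2,1)= +(1,3)–+(2,3)= +(1,3)–+(2,4)= +(1,3)–+(2,2)= +(1,5)–#(1,6)≠ +(1,5)–+(2,5)= +(1,5)–+(2,6)= +(1,5)–+(2,4)= #(1,6)–+(2,6)≠ #(1,6)–+(2,5)≠  → 3/16 unlike.
Row 2: +(2,1)–+(2,2)= +(2,1)–+(3,1)= +(2,1)–#(3,2)≠ +(2,2)–+(2,3)= +(2,2)–#(3,2)≠ +(2,2)–+(3,3)= +(2,2)–+(3,1)= +(2,3)–+(2,4)= +(2,3)–+(3,3)= +(2,3)–+(3,4)= +(2,3)–#(3,2)≠ +(2,4)–+(2,5)= +(2,4)–+(3,4)= +(2,4)–+(3,5)= +(2,4)–+(3,3)= +(2,5)–+(2,6)= +(2,5)–+(3,5)= +(2,5)–+(3,6)= +(2,5)–+(3,4)= +(2,6)–+(3,6)= +(2,6)–+(3,5)=  → 3/21 unlike.
Row 3: +(3,1)–#(3,2)≠ +(3,1)–#(4,2)≠ #(3,2)–+(3,3)≠ #(3,2)–#(4,2)= #(3,2)–+(4,3)≠ +(3,3)–+(3,4)= +(3,3)–+(4,3)= +(3,3)–#(4,4)≠ +(3,3)–#(4,2)≠ +(3,4)–+(3,5)= +(3,4)–#(4,4)≠ +(3,4)–#(4,5)≠ +(3,4)–+(4,3)= +(3,5)–+(3,6)= +(3,5)–#(4,5)≠ +(3,5)–+(4,6)= +(3,5)–#(4,4)≠ +(3,6)–+(4,6)= +(3,6)–#(4,5)≠  → 11/19 unlike.
Row 4: #(4,2)–+(4,3)≠ #(4,2)–+(5,2)≠ #(4,2)–+(5,3)≠ #(4,2)–+(5,1)≠ +(4,3)–#(4,4)≠ +(4,3)–+(5,3)= +(4,3)–#(5,4)≠ +(4,3)–+(5,2)= #(4,4)–#(4,5)= #(4,4)–#(5,4)= #(4,4)–+(5,5)≠ #(4,4)–+(5,3)≠ #(4,5)–+(4,6)≠ #(4,5)–+(5,5)≠ #(4,5)–+(5,6)≠ #(4,5)–#(5,4)= +(4,6)–+(5,6)= +(4,6)–+(5,5)=  → 11/18 unlike.
Row 5: +(5,1)–+(5,2)= +(5,1)–+(6,1)= +(5,2)–+(5,3)= +(5,2)–+(6,1)= +(5,3)–#(5,4)≠ +(5,3)–#(6,4)≠ #(5,4)–+(5,5)≠ #(5,4)–#(6,4)= #(5,4)–+(6,5)≠ +(5,5)–+(5,6)= +(5,5)–+(6,5)= +(5,5)–#(6,6)≠ +(5,5)–#(6,4)≠ +(5,6)–#(6,6)≠ +(5,6)–+(6,5)=  → 7/15 unlike.
Row 6: +(6,1)–+(7,1)= +(6,1)–+(7,2)= #(6,4)–+(6,5)≠ #(6,4)–+(7,4)≠ #(6,4)–#(7,5)= #(6,4)–+(7,3)≠ +(6,5)–#(6,6)≠ +(6,5)–#(7,5)≠ +(6,5)–+(7,6)= +(6,5)–+(7,4)= #(6,6)–+(7,6)≠ #(6,6)–#(7,5)=  → 6/12 unlike.
Row 7: +(7,1)–+(7,2)= +(7,2)–+(7,3)= +(7,3)–+(7,4)= +(7,4)–#(7,5)≠ #(7,5)–+(7,6)≠  → 2/5 unlike.
Total adjacent occupied pairs: 106; unlike-type pairs: 43.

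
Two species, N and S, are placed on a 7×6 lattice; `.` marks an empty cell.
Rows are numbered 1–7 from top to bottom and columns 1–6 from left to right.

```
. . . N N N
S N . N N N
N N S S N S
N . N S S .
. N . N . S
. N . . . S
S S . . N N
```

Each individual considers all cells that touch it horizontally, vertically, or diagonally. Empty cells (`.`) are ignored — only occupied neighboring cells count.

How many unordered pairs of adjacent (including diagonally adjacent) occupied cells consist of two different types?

23

Scan each occupied cell's neighbors to the right and below (and the two forward diagonals) so each pair is counted once.
Row 1: N(1,4)–N(1,5)= N(1,4)–N(2,4)= N(1,4)–N(2,5)= N(1,5)–N(1,6)= N(1,5)–N(2,5)= N(1,5)–N(2,6)= N(1,5)–N(2,4)= N(1,6)–N(2,6)= N(1,6)–N(2,5)=  → 0/9 unlike.
Row 2: S(2,1)–N(2,2)≠ S(2,1)–N(3,1)≠ S(2,1)–N(3,2)≠ N(2,2)–N(3,2)= N(2,2)–S(3,3)≠ N(2,2)–N(3,1)= N(2,4)–N(2,5)= N(2,4)–S(3,4)≠ N(2,4)–N(3,5)= N(2,4)–S(3,3)≠ N(2,5)–N(2,6)= N(2,5)–N(3,5)= N(2,5)–S(3,6)≠ N(2,5)–S(3,4)≠ N(2,6)–S(3,6)≠ N(2,6)–N(3,5)=  → 9/16 unlike.
Row 3: N(3,1)–N(3,2)= N(3,1)–N(4,1)= N(3,2)–S(3,3)≠ N(3,2)–N(4,3)= N(3,2)–N(4,1)= S(3,3)–S(3,4)= S(3,3)–N(4,3)≠ S(3,3)–S(4,4)= S(3,4)–N(3,5)≠ S(3,4)–S(4,4)= S(3,4)–S(4,5)= S(3,4)–N(4,3)≠ N(3,5)–S(3,6)≠ N(3,5)–S(4,5)≠ N(3,5)–S(4,4)≠ S(3,6)–S(4,5)=  → 7/16 unlike.
Row 4: N(4,1)–N(5,2)= N(4,3)–S(4,4)≠ N(4,3)–N(5,4)= N(4,3)–N(5,2)= S(4,4)–S(4,5)= S(4,4)–N(5,4)≠ S(4,5)–S(5,6)= S(4,5)–N(5,4)≠  → 3/8 unlike.
Row 5: N(5,2)–N(6,2)= S(5,6)–S(6,6)=  → 0/2 unlike.
Row 6: N(6,2)–S(7,2)≠ N(6,2)–S(7,1)≠ S(6,6)–N(7,6)≠ S(6,6)–N(7,5)≠  → 4/4 unlike.
Row 7: S(7,1)–S(7,2)= N(7,5)–N(7,6)=  → 0/2 unlike.
Total adjacent occupied pairs: 57; unlike-type pairs: 23.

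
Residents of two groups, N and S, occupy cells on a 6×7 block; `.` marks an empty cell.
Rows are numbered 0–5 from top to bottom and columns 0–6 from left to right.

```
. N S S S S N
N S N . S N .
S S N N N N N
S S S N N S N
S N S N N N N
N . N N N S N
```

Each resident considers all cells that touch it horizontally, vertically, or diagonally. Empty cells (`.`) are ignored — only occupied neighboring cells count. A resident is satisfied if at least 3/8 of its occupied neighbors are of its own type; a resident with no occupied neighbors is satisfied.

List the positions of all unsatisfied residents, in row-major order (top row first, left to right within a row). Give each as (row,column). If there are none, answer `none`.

(0,1)N 2/4 satisfied
(0,2)S 2/4 satisfied
(0,3)S 3/4 satisfied
(0,4)S 3/4 satisfied
(0,5)S 2/4 satisfied
(0,6)N 1/2 satisfied
(1,0)N 1/4 not
(1,1)S 3/7 satisfied
(1,2)N 3/7 satisfied
(1,4)S 3/7 satisfied
(1,5)N 4/7 satisfied
(2,0)S 4/5 satisfied
(2,1)S 5/8 satisfied
(2,2)N 3/7 satisfied
(2,3)N 5/7 satisfied
(2,4)N 5/7 satisfied
(2,5)N 5/7 satisfied
(2,6)N 3/4 satisfied
(3,0)S 4/5 satisfied
(3,1)S 6/8 satisfied
(3,2)S 3/8 satisfied
(3,3)N 6/8 satisfied
(3,4)N 7/8 satisfied
(3,5)S 0/8 not
(3,6)N 4/5 satisfied
(4,0)S 2/4 satisfied
(4,1)N 2/7 not
(4,2)S 2/7 not
(4,3)N 6/8 satisfied
(4,4)N 6/8 satisfied
(4,5)N 6/8 satisfied
(4,6)N 3/5 satisfied
(5,0)N 1/2 satisfied
(5,2)N 3/4 satisfied
(5,3)N 4/5 satisfied
(5,4)N 4/5 satisfied
(5,5)S 0/5 not
(5,6)N 2/3 satisfied

(1,0), (3,5), (4,1), (4,2), (5,5)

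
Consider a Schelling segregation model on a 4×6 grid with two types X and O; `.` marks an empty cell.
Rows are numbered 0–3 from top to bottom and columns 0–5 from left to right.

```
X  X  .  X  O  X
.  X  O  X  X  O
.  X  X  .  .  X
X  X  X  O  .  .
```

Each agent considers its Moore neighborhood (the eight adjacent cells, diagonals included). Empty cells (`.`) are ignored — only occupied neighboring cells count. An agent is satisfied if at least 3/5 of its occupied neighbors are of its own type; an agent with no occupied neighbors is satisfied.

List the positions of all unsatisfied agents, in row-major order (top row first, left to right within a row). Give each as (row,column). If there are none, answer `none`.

(0,3), (0,4), (0,5), (1,2), (1,5), (2,5), (3,3)

(0,0)X 2/2 ✓
(0,1)X 2/3 ✓
(0,3)X 2/4 ✗
(0,4)O 1/5 ✗
(0,5)X 1/3 ✗
(1,1)X 4/5 ✓
(1,2)O 0/6 ✗
(1,3)X 3/5 ✓
(1,4)X 4/6 ✓
(1,5)O 1/4 ✗
(2,1)X 5/6 ✓
(2,2)X 5/7 ✓
(2,5)X 1/2 ✗
(3,0)X 2/2 ✓
(3,1)X 4/4 ✓
(3,2)X 3/4 ✓
(3,3)O 0/2 ✗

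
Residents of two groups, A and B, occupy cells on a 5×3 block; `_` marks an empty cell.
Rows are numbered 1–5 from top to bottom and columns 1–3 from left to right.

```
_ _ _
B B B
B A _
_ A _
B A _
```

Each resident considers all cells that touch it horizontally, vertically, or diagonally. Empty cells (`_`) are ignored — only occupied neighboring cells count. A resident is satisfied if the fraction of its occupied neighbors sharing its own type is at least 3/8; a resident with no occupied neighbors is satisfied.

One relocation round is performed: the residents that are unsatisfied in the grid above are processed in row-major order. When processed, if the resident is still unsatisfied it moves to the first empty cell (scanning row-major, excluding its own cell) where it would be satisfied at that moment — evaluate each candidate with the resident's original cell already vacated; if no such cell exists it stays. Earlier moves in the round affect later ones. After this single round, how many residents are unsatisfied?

Initially unsatisfied (in order): (3,2), (5,1).
  (3,2) → (4,1).
  (5,1) → (1,1).
Resulting grid:
B _ _
B B B
B _ _
A A _
_ A _
All satisfied now.

0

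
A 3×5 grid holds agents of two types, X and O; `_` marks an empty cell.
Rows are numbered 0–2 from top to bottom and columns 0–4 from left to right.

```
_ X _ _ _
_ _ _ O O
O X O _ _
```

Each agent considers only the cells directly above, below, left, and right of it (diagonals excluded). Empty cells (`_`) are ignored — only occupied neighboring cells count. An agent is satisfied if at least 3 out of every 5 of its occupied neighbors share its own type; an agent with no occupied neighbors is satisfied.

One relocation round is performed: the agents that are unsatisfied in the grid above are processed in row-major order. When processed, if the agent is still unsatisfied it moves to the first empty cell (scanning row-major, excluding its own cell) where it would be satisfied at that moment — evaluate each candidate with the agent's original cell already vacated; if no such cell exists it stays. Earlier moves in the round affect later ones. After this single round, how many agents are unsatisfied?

0

Initially unsatisfied (in order): (2,0), (2,1), (2,2).
  (2,0) → (0,3).
  (2,1) → (0,0).
  (2,2): now satisfied by earlier moves; stays.
Resulting grid:
X X _ O _
_ _ _ O O
_ _ O _ _
All satisfied now.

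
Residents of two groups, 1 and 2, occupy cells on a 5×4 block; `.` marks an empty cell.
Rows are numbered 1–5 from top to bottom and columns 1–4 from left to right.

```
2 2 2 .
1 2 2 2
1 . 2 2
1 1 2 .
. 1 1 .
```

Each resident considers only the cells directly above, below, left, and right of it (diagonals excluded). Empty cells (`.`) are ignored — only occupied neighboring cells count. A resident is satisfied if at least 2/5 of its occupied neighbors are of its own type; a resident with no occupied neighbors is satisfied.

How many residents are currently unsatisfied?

2

(1,1)2 1/2 ✓
(1,2)2 3/3 ✓
(1,3)2 2/2 ✓
(2,1)1 1/3 ✗
(2,2)2 2/3 ✓
(2,3)2 4/4 ✓
(2,4)2 2/2 ✓
(3,1)1 2/2 ✓
(3,3)2 3/3 ✓
(3,4)2 2/2 ✓
(4,1)1 2/2 ✓
(4,2)1 2/3 ✓
(4,3)2 1/3 ✗
(5,2)1 2/2 ✓
(5,3)1 1/2 ✓
Unsatisfied: (2,1), (4,3) — 2 in total.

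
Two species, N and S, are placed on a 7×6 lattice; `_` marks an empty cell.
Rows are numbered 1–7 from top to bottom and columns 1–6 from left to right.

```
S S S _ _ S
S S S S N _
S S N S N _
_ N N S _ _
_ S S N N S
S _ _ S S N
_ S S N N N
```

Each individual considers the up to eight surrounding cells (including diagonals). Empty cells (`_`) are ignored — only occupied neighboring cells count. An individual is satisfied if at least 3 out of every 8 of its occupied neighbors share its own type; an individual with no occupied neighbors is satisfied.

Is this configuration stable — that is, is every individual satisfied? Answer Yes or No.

No

Row 1: (1,1)S 3/3 satisfied · (1,2)S 5/5 satisfied · (1,3)S 4/4 satisfied · (1,6)S 0/1 not
Row 2: (2,1)S 5/5 satisfied · (2,2)S 7/8 satisfied · (2,3)S 6/7 satisfied · (2,4)S 3/6 satisfied · (2,5)N 1/4 not
Row 3: (3,1)S 3/4 satisfied · (3,2)S 4/7 satisfied · (3,3)N 2/8 not · (3,4)S 3/7 satisfied · (3,5)N 1/4 not
Row 4: (4,2)N 2/6 not · (4,3)N 3/8 satisfied · (4,4)S 2/7 not
Row 5: (5,2)S 2/4 satisfied · (5,3)S 3/6 satisfied · (5,4)N 2/6 not · (5,5)N 2/6 not · (5,6)S 1/3 not
Row 6: (6,1)S 2/2 satisfied · (6,4)S 3/7 satisfied · (6,5)S 2/8 not · (6,6)N 3/5 satisfied
Row 7: (7,2)S 2/2 satisfied · (7,3)S 2/3 satisfied · (7,4)N 1/4 not · (7,5)N 3/5 satisfied · (7,6)N 2/3 satisfied
For instance (1,6) has only 0/1 same-type neighbors, below 3/8.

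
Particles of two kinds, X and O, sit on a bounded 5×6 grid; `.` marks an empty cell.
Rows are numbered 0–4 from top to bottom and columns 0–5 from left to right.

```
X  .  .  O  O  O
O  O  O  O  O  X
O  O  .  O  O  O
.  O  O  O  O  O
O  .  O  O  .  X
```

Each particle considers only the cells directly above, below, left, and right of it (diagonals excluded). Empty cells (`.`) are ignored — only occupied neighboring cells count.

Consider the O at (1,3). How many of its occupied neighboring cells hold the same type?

Occupied neighbors of (1,3): (0,3)=O, (2,3)=O, (1,2)=O, (1,4)=O.
Same type (O): 4 of 4.

4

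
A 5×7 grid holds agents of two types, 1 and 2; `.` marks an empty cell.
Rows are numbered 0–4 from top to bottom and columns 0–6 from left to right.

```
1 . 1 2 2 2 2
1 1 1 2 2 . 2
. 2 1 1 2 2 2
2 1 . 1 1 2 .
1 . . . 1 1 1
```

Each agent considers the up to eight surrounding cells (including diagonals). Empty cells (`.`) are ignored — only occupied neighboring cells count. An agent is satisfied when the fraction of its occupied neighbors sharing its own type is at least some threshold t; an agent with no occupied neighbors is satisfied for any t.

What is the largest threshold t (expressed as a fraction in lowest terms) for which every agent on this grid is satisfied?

1/6

(0,0)1 2/2
(0,2)1 2/4
(0,3)2 3/5
(0,4)2 4/4
(0,5)2 4/4
(0,6)2 2/2
(1,0)1 2/3
(1,1)1 5/6
(1,2)1 4/7
(1,3)2 4/8
(1,4)2 6/7
(1,6)2 4/4
(2,1)2 1/6
(2,2)1 5/7
(2,3)1 4/7
(2,4)2 4/7
(2,5)2 5/6
(2,6)2 3/3
(3,0)2 1/3
(3,1)1 2/4
(3,3)1 4/5
(3,4)1 4/7
(3,5)2 3/7
(4,0)1 1/2
(4,4)1 3/4
(4,5)1 3/4
(4,6)1 1/2
The smallest same-type fraction is 1/6 at (2,1), which reduces to 1/6. Any threshold above that leaves this agent unsatisfied.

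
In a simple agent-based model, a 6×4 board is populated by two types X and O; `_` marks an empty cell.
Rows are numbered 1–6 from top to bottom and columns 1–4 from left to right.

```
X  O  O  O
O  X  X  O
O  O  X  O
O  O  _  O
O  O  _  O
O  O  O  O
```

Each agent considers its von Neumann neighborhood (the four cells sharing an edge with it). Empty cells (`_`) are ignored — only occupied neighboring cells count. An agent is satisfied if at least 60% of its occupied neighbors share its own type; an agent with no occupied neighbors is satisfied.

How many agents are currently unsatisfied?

Row 1: (1,1)X 0/2 ✗ · (1,2)O 1/3 ✗ · (1,3)O 2/3 ✓ · (1,4)O 2/2 ✓
Row 2: (2,1)O 1/3 ✗ · (2,2)X 1/4 ✗ · (2,3)X 2/4 ✗ · (2,4)O 2/3 ✓
Row 3: (3,1)O 3/3 ✓ · (3,2)O 2/4 ✗ · (3,3)X 1/3 ✗ · (3,4)O 2/3 ✓
Row 4: (4,1)O 3/3 ✓ · (4,2)O 3/3 ✓ · (4,4)O 2/2 ✓
Row 5: (5,1)O 3/3 ✓ · (5,2)O 3/3 ✓ · (5,4)O 2/2 ✓
Row 6: (6,1)O 2/2 ✓ · (6,2)O 3/3 ✓ · (6,3)O 2/2 ✓ · (6,4)O 2/2 ✓
Unsatisfied: (1,1), (1,2), (2,1), (2,2), (2,3), (3,2), (3,3) — 7 in total.

7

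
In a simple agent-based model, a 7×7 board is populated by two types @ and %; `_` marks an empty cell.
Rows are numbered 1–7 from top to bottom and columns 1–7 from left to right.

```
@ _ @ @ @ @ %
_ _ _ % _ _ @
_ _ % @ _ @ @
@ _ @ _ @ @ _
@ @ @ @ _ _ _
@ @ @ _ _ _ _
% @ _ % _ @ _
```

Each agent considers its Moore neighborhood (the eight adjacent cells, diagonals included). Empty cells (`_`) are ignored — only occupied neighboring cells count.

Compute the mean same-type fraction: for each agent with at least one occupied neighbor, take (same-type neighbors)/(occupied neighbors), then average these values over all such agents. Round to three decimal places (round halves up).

0.693

(1,1)@ — no occupied neighbors
(1,3)@ 1/2
(1,4)@ 2/3
(1,5)@ 2/3
(1,6)@ 2/3
(1,7)% 0/2
(2,4)% 1/5
(2,7)@ 3/4
(3,3)% 1/3
(3,4)@ 2/4
(3,6)@ 4/4
(3,7)@ 3/3
(4,1)@ 2/2
(4,3)@ 4/5
(4,5)@ 4/4
(4,6)@ 3/3
(5,1)@ 4/4
(5,2)@ 7/7
(5,3)@ 5/5
(5,4)@ 4/4
(6,1)@ 4/5
(6,2)@ 6/7
(6,3)@ 5/6
(7,1)% 0/3
(7,2)@ 3/4
(7,4)% 0/1
(7,6)@ — no occupied neighbors
Sum over 25 agents: 1/2 + 2/3 + 2/3 + 2/3 + 0/2 + 1/5 + 3/4 + 1/3 + 2/4 + 4/4 + 3/3 + 2/2 + 4/5 + 4/4 + 3/3 + 4/4 + 7/7 + 5/5 + 4/4 + 4/5 + 6/7 + 5/6 + 0/3 + 3/4 + 0/1 = 1819/105; mean = 1819/105 ÷ 25 = 1819/2625 = 0.692952… → 0.693.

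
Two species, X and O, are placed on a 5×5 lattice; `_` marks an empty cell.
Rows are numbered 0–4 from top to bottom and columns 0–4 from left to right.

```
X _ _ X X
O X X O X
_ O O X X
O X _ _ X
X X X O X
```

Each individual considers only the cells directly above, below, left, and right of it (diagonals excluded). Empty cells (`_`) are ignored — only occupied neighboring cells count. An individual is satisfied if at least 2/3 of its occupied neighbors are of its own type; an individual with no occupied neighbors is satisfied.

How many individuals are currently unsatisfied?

Row 0: (0,0)X 0/1 not · (0,3)X 1/2 not · (0,4)X 2/2 satisfied
Row 1: (1,0)O 0/2 not · (1,1)X 1/3 not · (1,2)X 1/3 not · (1,3)O 0/4 not · (1,4)X 2/3 satisfied
Row 2: (2,1)O 1/3 not · (2,2)O 1/3 not · (2,3)X 1/3 not · (2,4)X 3/3 satisfied
Row 3: (3,0)O 0/2 not · (3,1)X 1/3 not · (3,4)X 2/2 satisfied
Row 4: (4,0)X 1/2 not · (4,1)X 3/3 satisfied · (4,2)X 1/2 not · (4,3)O 0/2 not · (4,4)X 1/2 not
Unsatisfied: (0,0), (0,3), (1,0), (1,1), (1,2), (1,3), (2,1), (2,2), (2,3), (3,0), (3,1), (4,0), (4,2), (4,3), (4,4) — 15 in total.

15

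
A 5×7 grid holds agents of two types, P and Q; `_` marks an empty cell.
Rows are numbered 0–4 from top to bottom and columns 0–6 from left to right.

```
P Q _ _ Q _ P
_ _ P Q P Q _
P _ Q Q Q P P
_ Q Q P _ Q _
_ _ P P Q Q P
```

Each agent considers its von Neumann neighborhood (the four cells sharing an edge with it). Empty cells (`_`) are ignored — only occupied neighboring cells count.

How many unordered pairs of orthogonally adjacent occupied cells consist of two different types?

Scan each occupied cell's neighbors to the right and below so each pair is counted once.
Row 0: P(0,0)–Q(0,1)≠ Q(0,4)–P(1,4)≠  → 2/2 unlike.
Row 1: P(1,2)–Q(1,3)≠ P(1,2)–Q(2,2)≠ Q(1,3)–P(1,4)≠ Q(1,3)–Q(2,3)= P(1,4)–Q(1,5)≠ P(1,4)–Q(2,4)≠ Q(1,5)–P(2,5)≠  → 6/7 unlike.
Row 2: Q(2,2)–Q(2,3)= Q(2,2)–Q(3,2)= Q(2,3)–Q(2,4)= Q(2,3)–P(3,3)≠ Q(2,4)–P(2,5)≠ P(2,5)–P(2,6)= P(2,5)–Q(3,5)≠  → 3/7 unlike.
Row 3: Q(3,1)–Q(3,2)= Q(3,2)–P(3,3)≠ Q(3,2)–P(4,2)≠ P(3,3)–P(4,3)= Q(3,5)–Q(4,5)=  → 2/5 unlike.
Row 4: P(4,2)–P(4,3)= P(4,3)–Q(4,4)≠ Q(4,4)–Q(4,5)= Q(4,5)–P(4,6)≠  → 2/4 unlike.
Total adjacent occupied pairs: 25; unlike-type pairs: 15.

15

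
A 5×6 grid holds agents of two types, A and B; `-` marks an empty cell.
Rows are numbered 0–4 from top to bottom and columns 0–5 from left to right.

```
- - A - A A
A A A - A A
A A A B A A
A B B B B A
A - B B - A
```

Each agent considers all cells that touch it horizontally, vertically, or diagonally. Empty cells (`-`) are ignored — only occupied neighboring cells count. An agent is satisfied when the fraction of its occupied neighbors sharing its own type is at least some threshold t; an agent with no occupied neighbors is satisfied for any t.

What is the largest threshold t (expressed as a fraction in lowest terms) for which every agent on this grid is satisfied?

2/7

Row 0: (0,2)A 2/2 · (0,4)A 3/3 · (0,5)A 3/3
Row 1: (1,0)A 3/3 · (1,1)A 6/6 · (1,2)A 4/5 · (1,4)A 5/6 · (1,5)A 5/5
Row 2: (2,0)A 4/5 · (2,1)A 6/8 · (2,2)A 3/7 · (2,3)B 3/7 · (2,4)A 4/7 · (2,5)A 4/5
Row 3: (3,0)A 3/4 · (3,1)B 2/7 · (3,2)B 5/7 · (3,3)B 5/7 · (3,4)B 3/7 · (3,5)A 3/4
Row 4: (4,0)A 1/2 · (4,2)B 4/4 · (4,3)B 4/4 · (4,5)A 1/2
The smallest same-type fraction is 2/7 at (3,1), which reduces to 2/7. Any threshold above that leaves this agent unsatisfied.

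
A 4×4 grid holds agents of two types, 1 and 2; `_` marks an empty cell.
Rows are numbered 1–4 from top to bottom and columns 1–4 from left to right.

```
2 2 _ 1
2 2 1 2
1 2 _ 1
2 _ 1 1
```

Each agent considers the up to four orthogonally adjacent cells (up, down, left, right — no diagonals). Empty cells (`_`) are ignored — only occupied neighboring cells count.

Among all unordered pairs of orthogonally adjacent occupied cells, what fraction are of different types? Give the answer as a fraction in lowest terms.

Scan each occupied cell's neighbors to the right and below so each pair is counted once.
Row 1: 2(1,1)–2(1,2)= 2(1,1)–2(2,1)= 2(1,2)–2(2,2)= 1(1,4)–2(2,4)≠  → 1/4 unlike.
Row 2: 2(2,1)–2(2,2)= 2(2,1)–1(3,1)≠ 2(2,2)–1(2,3)≠ 2(2,2)–2(3,2)= 1(2,3)–2(2,4)≠ 2(2,4)–1(3,4)≠  → 4/6 unlike.
Row 3: 1(3,1)–2(3,2)≠ 1(3,1)–2(4,1)≠ 1(3,4)–1(4,4)=  → 2/3 unlike.
Row 4: 1(4,3)–1(4,4)=  → 0/1 unlike.
Total adjacent occupied pairs: 14; unlike-type pairs: 7.
7/14 reduces to 1/2.

1/2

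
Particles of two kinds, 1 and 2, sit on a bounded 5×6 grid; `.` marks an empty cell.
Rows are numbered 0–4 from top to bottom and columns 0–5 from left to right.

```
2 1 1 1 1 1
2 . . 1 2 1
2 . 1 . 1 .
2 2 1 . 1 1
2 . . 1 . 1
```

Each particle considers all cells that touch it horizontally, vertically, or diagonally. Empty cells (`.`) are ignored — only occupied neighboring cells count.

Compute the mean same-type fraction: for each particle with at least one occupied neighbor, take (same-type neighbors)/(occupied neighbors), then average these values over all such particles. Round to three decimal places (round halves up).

0.763

Row 0: (0,0)2 1/2 · (0,1)1 1/3 · (0,2)1 3/3 · (0,3)1 3/4 · (0,4)1 4/5 · (0,5)1 2/3
Row 1: (1,0)2 2/3 · (1,3)1 5/6 · (1,4)2 0/6 · (1,5)1 3/4
Row 2: (2,0)2 3/3 · (2,2)1 2/3 · (2,4)1 4/5
Row 3: (3,0)2 3/3 · (3,1)2 3/5 · (3,2)1 2/3 · (3,4)1 4/4 · (3,5)1 3/3
Row 4: (4,0)2 2/2 · (4,3)1 2/2 · (4,5)1 2/2
Sum over 21 particles: 1/2 + 1/3 + 3/3 + 3/4 + 4/5 + 2/3 + 2/3 + 5/6 + 0/6 + 3/4 + 3/3 + 2/3 + 4/5 + 3/3 + 3/5 + 2/3 + 4/4 + 3/3 + 2/2 + 2/2 + 2/2 = 481/30; mean = 481/30 ÷ 21 = 481/630 = 0.763492… → 0.763.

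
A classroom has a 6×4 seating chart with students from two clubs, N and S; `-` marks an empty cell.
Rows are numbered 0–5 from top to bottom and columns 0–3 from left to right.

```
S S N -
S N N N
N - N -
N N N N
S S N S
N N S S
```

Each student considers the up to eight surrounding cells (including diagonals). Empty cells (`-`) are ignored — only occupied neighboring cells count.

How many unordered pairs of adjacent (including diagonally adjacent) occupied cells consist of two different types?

22

Scan each occupied cell's neighbors to the right and below (and the two forward diagonals) so each pair is counted once.
Row 0: S(0,0)–S(0,1)= S(0,0)–S(1,0)= S(0,0)–N(1,1)≠ S(0,1)–N(0,2)≠ S(0,1)–N(1,1)≠ S(0,1)–N(1,2)≠ S(0,1)–S(1,0)= N(0,2)–N(1,2)= N(0,2)–N(1,3)= N(0,2)–N(1,1)=  → 4/10 unlike.
Row 1: S(1,0)–N(1,1)≠ S(1,0)–N(2,0)≠ N(1,1)–N(1,2)= N(1,1)–N(2,2)= N(1,1)–N(2,0)= N(1,2)–N(1,3)= N(1,2)–N(2,2)= N(1,3)–N(2,2)=  → 2/8 unlike.
Row 2: N(2,0)–N(3,0)= N(2,0)–N(3,1)= N(2,2)–N(3,2)= N(2,2)–N(3,3)= N(2,2)–N(3,1)=  → 0/5 unlike.
Row 3: N(3,0)–N(3,1)= N(3,0)–S(4,0)≠ N(3,0)–S(4,1)≠ N(3,1)–N(3,2)= N(3,1)–S(4,1)≠ N(3,1)–N(4,2)= N(3,1)–S(4,0)≠ N(3,2)–N(3,3)= N(3,2)–N(4,2)= N(3,2)–S(4,3)≠ N(3,2)–S(4,1)≠ N(3,3)–S(4,3)≠ N(3,3)–N(4,2)=  → 7/13 unlike.
Row 4: S(4,0)–S(4,1)= S(4,0)–N(5,0)≠ S(4,0)–N(5,1)≠ S(4,1)–N(4,2)≠ S(4,1)–N(5,1)≠ S(4,1)–S(5,2)= S(4,1)–N(5,0)≠ N(4,2)–S(4,3)≠ N(4,2)–S(5,2)≠ N(4,2)–S(5,3)≠ N(4,2)–N(5,1)= S(4,3)–S(5,3)= S(4,3)–S(5,2)=  → 8/13 unlike.
Row 5: N(5,0)–N(5,1)= N(5,1)–S(5,2)≠ S(5,2)–S(5,3)=  → 1/3 unlike.
Total adjacent occupied pairs: 52; unlike-type pairs: 22.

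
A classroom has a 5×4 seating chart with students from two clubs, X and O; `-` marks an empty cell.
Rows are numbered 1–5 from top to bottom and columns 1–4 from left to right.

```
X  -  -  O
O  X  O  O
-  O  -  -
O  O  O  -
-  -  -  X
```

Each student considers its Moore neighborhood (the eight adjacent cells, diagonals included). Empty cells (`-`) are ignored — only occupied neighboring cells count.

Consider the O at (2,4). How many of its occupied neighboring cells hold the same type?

2

Occupied neighbors of (2,4): (1,4)=O, (2,3)=O.
Same type (O): 2 of 2.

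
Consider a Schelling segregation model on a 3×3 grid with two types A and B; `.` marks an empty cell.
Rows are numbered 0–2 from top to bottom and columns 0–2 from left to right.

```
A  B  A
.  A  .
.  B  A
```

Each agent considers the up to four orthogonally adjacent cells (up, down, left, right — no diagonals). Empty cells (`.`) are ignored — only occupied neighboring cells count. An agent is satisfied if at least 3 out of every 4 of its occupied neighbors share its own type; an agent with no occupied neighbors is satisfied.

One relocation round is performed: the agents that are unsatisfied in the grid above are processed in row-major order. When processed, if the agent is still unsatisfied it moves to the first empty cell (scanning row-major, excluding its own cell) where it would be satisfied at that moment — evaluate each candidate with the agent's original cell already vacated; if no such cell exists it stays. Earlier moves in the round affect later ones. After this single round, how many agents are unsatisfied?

4

Initially unsatisfied (in order): (0,0), (0,1), (0,2), (1,1), (2,1), (2,2).
  (0,0) → (1,0).
  (0,1): no empty cell satisfies it; stays.
  (0,2) → (1,2).
  (1,1): no empty cell satisfies it; stays.
  (2,1): no empty cell satisfies it; stays.
  (2,2): no empty cell satisfies it; stays.
Resulting grid:
. B .
A A A
. B A
Unsatisfied now: (0,1), (1,1), (2,1), (2,2).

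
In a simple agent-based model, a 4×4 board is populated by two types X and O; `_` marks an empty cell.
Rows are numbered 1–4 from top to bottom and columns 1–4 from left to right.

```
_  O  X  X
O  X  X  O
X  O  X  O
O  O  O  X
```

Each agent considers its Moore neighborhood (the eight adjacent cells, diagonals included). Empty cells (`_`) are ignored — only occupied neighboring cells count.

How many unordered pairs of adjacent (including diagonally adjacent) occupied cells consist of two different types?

Scan each occupied cell's neighbors to the right and below (and the two forward diagonals) so each pair is counted once.
Row 1: O(1,2)–X(1,3)≠ O(1,2)–X(2,2)≠ O(1,2)–X(2,3)≠ O(1,2)–O(2,1)= X(1,3)–X(1,4)= X(1,3)–X(2,3)= X(1,3)–O(2,4)≠ X(1,3)–X(2,2)= X(1,4)–O(2,4)≠ X(1,4)–X(2,3)=  → 5/10 unlike.
Row 2: O(2,1)–X(2,2)≠ O(2,1)–X(3,1)≠ O(2,1)–O(3,2)= X(2,2)–X(2,3)= X(2,2)–O(3,2)≠ X(2,2)–X(3,3)= X(2,2)–X(3,1)= X(2,3)–O(2,4)≠ X(2,3)–X(3,3)= X(2,3)–O(3,4)≠ X(2,3)–O(3,2)≠ O(2,4)–O(3,4)= O(2,4)–X(3,3)≠  → 7/13 unlike.
Row 3: X(3,1)–O(3,2)≠ X(3,1)–O(4,1)≠ X(3,1)–O(4,2)≠ O(3,2)–X(3,3)≠ O(3,2)–O(4,2)= O(3,2)–O(4,3)= O(3,2)–O(4,1)= X(3,3)–O(3,4)≠ X(3,3)–O(4,3)≠ X(3,3)–X(4,4)= X(3,3)–O(4,2)≠ O(3,4)–X(4,4)≠ O(3,4)–O(4,3)=  → 8/13 unlike.
Row 4: O(4,1)–O(4,2)= O(4,2)–O(4,3)= O(4,3)–X(4,4)≠  → 1/3 unlike.
Total adjacent occupied pairs: 39; unlike-type pairs: 21.

21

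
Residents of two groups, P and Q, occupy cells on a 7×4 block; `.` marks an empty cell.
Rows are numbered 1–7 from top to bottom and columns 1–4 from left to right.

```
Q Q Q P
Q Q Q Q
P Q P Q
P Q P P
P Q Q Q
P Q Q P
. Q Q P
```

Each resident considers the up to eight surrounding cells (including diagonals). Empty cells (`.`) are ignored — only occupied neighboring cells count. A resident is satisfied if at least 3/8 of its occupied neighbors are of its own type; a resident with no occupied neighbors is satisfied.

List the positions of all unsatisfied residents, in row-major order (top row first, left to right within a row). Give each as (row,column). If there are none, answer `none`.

(1,4), (3,1), (3,3), (4,3), (6,1), (6,4), (7,4)

(1,1)Q 3/3 satisfied
(1,2)Q 5/5 satisfied
(1,3)Q 4/5 satisfied
(1,4)P 0/3 not
(2,1)Q 4/5 satisfied
(2,2)Q 6/8 satisfied
(2,3)Q 6/8 satisfied
(2,4)Q 3/5 satisfied
(3,1)P 1/5 not
(3,2)Q 4/8 satisfied
(3,3)P 2/8 not
(3,4)Q 2/5 satisfied
(4,1)P 2/5 satisfied
(4,2)Q 3/8 satisfied
(4,3)P 2/8 not
(4,4)P 2/5 satisfied
(5,1)P 2/5 satisfied
(5,2)Q 4/8 satisfied
(5,3)Q 5/8 satisfied
(5,4)Q 2/5 satisfied
(6,1)P 1/4 not
(6,2)Q 5/7 satisfied
(6,3)Q 6/8 satisfied
(6,4)P 1/5 not
(7,2)Q 3/4 satisfied
(7,3)Q 3/5 satisfied
(7,4)P 1/3 not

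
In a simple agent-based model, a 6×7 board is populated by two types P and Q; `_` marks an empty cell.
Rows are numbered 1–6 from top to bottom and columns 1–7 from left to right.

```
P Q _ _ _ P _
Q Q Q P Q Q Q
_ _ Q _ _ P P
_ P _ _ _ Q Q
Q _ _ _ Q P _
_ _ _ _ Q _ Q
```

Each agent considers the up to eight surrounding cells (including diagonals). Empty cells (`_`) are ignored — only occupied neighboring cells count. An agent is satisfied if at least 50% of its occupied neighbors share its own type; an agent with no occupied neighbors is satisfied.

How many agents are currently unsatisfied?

14

(1,1)P 0/3 unhappy
(1,2)Q 3/4 ok
(1,6)P 0/3 unhappy
(2,1)Q 2/3 ok
(2,2)Q 4/5 ok
(2,3)Q 3/4 ok
(2,4)P 0/3 unhappy
(2,5)Q 1/4 unhappy
(2,6)Q 2/5 unhappy
(2,7)Q 1/4 unhappy
(3,3)Q 2/4 ok
(3,6)P 1/6 unhappy
(3,7)P 1/5 unhappy
(4,2)P 0/2 unhappy
(4,6)Q 2/5 unhappy
(4,7)Q 1/4 unhappy
(5,1)Q 0/1 unhappy
(5,5)Q 2/3 ok
(5,6)P 0/5 unhappy
(6,5)Q 1/2 ok
(6,7)Q 0/1 unhappy
Unsatisfied: (1,1), (1,6), (2,4), (2,5), (2,6), (2,7), (3,6), (3,7), (4,2), (4,6), (4,7), (5,1), (5,6), (6,7) — 14 in total.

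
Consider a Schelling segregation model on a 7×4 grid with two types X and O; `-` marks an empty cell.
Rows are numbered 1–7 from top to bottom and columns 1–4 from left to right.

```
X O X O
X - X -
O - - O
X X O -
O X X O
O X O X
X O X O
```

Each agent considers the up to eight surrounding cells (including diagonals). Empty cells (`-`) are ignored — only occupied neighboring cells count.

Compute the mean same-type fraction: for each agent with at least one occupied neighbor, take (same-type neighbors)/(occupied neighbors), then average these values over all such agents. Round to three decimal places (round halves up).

Row 1: (1,1)X 1/2 · (1,2)O 0/4 · (1,3)X 1/3 · (1,4)O 0/2
Row 2: (2,1)X 1/3 · (2,3)X 1/4
Row 3: (3,1)O 0/3 · (3,4)O 1/2
Row 4: (4,1)X 2/4 · (4,2)X 3/6 · (4,3)O 2/5
Row 5: (5,1)O 1/5 · (5,2)X 4/8 · (5,3)X 4/7 · (5,4)O 2/4
Row 6: (6,1)O 2/5 · (6,2)X 4/8 · (6,3)O 3/8 · (6,4)X 2/5
Row 7: (7,1)X 1/3 · (7,2)O 2/5 · (7,3)X 2/5 · (7,4)O 1/3
Sum over 23 agents: 1/2 + 0/4 + 1/3 + 0/2 + 1/3 + 1/4 + 0/3 + 1/2 + 2/4 + 3/6 + 2/5 + 1/5 + 4/8 + 4/7 + 2/4 + 2/5 + 4/8 + 3/8 + 2/5 + 1/3 + 2/5 + 2/5 + 1/3 = 6913/840; mean = 6913/840 ÷ 23 = 6913/19320 = 0.357815… → 0.358.

0.358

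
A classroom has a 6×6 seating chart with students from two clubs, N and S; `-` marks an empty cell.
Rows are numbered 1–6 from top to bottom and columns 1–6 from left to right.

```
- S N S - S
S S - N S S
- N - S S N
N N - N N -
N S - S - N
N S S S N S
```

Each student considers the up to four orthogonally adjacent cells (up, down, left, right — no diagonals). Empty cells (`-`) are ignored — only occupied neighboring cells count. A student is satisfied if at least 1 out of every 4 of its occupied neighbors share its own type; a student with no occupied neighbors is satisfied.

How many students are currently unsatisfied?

Row 1: (1,2)S 1/2 ✓ · (1,3)N 0/2 ✗ · (1,4)S 0/2 ✗ · (1,6)S 1/1 ✓
Row 2: (2,1)S 1/1 ✓ · (2,2)S 2/3 ✓ · (2,4)N 0/3 ✗ · (2,5)S 2/3 ✓ · (2,6)S 2/3 ✓
Row 3: (3,2)N 1/2 ✓ · (3,4)S 1/3 ✓ · (3,5)S 2/4 ✓ · (3,6)N 0/2 ✗
Row 4: (4,1)N 2/2 ✓ · (4,2)N 2/3 ✓ · (4,4)N 1/3 ✓ · (4,5)N 1/2 ✓
Row 5: (5,1)N 2/3 ✓ · (5,2)S 1/3 ✓ · (5,4)S 1/2 ✓ · (5,6)N 0/1 ✗
Row 6: (6,1)N 1/2 ✓ · (6,2)S 2/3 ✓ · (6,3)S 2/2 ✓ · (6,4)S 2/3 ✓ · (6,5)N 0/2 ✗ · (6,6)S 0/2 ✗
Unsatisfied: (1,3), (1,4), (2,4), (3,6), (5,6), (6,5), (6,6) — 7 in total.

7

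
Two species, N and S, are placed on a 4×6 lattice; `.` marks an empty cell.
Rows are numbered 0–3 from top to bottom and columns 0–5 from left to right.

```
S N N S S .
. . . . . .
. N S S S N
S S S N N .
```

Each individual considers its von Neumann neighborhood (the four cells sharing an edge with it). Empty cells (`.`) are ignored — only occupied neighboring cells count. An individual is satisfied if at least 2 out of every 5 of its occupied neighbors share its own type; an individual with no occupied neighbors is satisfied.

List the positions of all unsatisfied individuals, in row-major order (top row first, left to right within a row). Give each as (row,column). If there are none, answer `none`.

Row 0: (0,0)S 0/1 unhappy · (0,1)N 1/2 ok · (0,2)N 1/2 ok · (0,3)S 1/2 ok · (0,4)S 1/1 ok
Row 2: (2,1)N 0/2 unhappy · (2,2)S 2/3 ok · (2,3)S 2/3 ok · (2,4)S 1/3 unhappy · (2,5)N 0/1 unhappy
Row 3: (3,0)S 1/1 ok · (3,1)S 2/3 ok · (3,2)S 2/3 ok · (3,3)N 1/3 unhappy · (3,4)N 1/2 ok

(0,0), (2,1), (2,4), (2,5), (3,3)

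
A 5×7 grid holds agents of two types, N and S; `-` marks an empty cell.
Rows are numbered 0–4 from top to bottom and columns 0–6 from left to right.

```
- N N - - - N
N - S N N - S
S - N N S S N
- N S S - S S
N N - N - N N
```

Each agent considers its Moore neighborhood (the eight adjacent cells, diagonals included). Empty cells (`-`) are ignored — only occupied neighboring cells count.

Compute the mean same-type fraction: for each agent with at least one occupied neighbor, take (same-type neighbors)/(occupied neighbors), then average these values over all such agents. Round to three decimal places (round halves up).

0.410

(0,1)N 2/3
(0,2)N 2/3
(0,6)N 0/1
(1,0)N 1/2
(1,2)S 0/5
(1,3)N 4/6
(1,4)N 2/4
(1,6)S 1/3
(2,0)S 0/2
(2,2)N 3/6
(2,3)N 3/7
(2,4)S 3/6
(2,5)S 4/6
(2,6)N 0/4
(3,1)N 3/5
(3,2)S 1/6
(3,3)S 2/5
(3,5)S 3/6
(3,6)S 2/5
(4,0)N 2/2
(4,1)N 2/3
(4,3)N 0/2
(4,5)N 1/3
(4,6)N 1/3
Sum over 24 agents: 2/3 + 2/3 + 0/1 + 1/2 + 0/5 + 4/6 + 2/4 + 1/3 + 0/2 + 3/6 + 3/7 + 3/6 + 4/6 + 0/4 + 3/5 + 1/6 + 2/5 + 3/6 + 2/5 + 2/2 + 2/3 + 0/2 + 1/3 + 1/3 = 344/35; mean = 344/35 ÷ 24 = 43/105 = 0.409523… → 0.410.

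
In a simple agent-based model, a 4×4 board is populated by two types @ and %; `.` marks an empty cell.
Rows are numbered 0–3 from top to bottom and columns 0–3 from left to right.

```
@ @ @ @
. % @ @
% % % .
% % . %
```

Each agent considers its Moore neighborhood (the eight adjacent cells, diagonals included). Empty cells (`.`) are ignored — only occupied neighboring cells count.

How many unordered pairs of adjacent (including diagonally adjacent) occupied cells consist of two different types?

7

Scan each occupied cell's neighbors to the right and below (and the two forward diagonals) so each pair is counted once.
From row 0: 3 unlike of 11 pairs (running 3/11).
From row 1: 4 unlike of 8 pairs (running 7/19).
From row 2: 0 unlike of 8 pairs (running 7/27).
From row 3: 0 unlike of 1 pairs (running 7/28).
Total adjacent occupied pairs: 28; unlike-type pairs: 7.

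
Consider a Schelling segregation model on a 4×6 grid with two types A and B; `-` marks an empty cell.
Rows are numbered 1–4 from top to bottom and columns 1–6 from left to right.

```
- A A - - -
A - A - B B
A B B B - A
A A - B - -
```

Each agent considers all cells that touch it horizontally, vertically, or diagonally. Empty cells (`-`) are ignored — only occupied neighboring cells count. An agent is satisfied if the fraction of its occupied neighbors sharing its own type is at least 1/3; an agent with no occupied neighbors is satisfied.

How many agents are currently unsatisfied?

2

Row 1: (1,2)A 3/3 satisfied · (1,3)A 2/2 satisfied
Row 2: (2,1)A 2/3 satisfied · (2,3)A 2/5 satisfied · (2,5)B 2/3 satisfied · (2,6)B 1/2 satisfied
Row 3: (3,1)A 3/4 satisfied · (3,2)B 1/6 not · (3,3)B 3/5 satisfied · (3,4)B 3/4 satisfied · (3,6)A 0/2 not
Row 4: (4,1)A 2/3 satisfied · (4,2)A 2/4 satisfied · (4,4)B 2/2 satisfied
Unsatisfied: (3,2), (3,6) — 2 in total.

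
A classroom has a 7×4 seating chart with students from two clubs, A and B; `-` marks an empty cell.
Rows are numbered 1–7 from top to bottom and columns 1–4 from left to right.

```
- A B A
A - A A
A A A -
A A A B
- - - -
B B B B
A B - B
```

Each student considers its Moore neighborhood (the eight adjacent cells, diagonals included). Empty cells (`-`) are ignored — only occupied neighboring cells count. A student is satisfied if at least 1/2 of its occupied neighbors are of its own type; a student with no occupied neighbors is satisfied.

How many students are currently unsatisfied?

3

(1,2)A 2/3 ok
(1,3)B 0/4 unhappy
(1,4)A 2/3 ok
(2,1)A 3/3 ok
(2,3)A 5/6 ok
(2,4)A 3/4 ok
(3,1)A 4/4 ok
(3,2)A 7/7 ok
(3,3)A 5/6 ok
(4,1)A 3/3 ok
(4,2)A 5/5 ok
(4,3)A 3/4 ok
(4,4)B 0/2 unhappy
(6,1)B 2/3 ok
(6,2)B 3/4 ok
(6,3)B 4/4 ok
(6,4)B 2/2 ok
(7,1)A 0/3 unhappy
(7,2)B 3/4 ok
(7,4)B 2/2 ok
Unsatisfied: (1,3), (4,4), (7,1) — 3 in total.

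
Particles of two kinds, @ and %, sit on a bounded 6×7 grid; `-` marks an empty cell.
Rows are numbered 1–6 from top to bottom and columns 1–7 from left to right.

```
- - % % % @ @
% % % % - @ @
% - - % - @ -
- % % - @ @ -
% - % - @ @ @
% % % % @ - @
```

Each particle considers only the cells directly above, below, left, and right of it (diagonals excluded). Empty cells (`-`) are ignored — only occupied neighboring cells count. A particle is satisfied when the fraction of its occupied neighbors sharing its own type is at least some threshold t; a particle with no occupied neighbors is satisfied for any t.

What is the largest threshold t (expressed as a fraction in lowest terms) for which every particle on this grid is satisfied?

1/2

Row 1: (1,3)% 2/2 · (1,4)% 3/3 · (1,5)% 1/2 · (1,6)@ 2/3 · (1,7)@ 2/2
Row 2: (2,1)% 2/2 · (2,2)% 2/2 · (2,3)% 3/3 · (2,4)% 3/3 · (2,6)@ 3/3 · (2,7)@ 2/2
Row 3: (3,1)% 1/1 · (3,4)% 1/1 · (3,6)@ 2/2
Row 4: (4,2)% 1/1 · (4,3)% 2/2 · (4,5)@ 2/2 · (4,6)@ 3/3
Row 5: (5,1)% 1/1 · (5,3)% 2/2 · (5,5)@ 3/3 · (5,6)@ 3/3 · (5,7)@ 2/2
Row 6: (6,1)% 2/2 · (6,2)% 2/2 · (6,3)% 3/3 · (6,4)% 1/2 · (6,5)@ 1/2 · (6,7)@ 1/1
The smallest same-type fraction is 1/2 at (1,5), which reduces to 1/2. Any threshold above that leaves this particle unsatisfied.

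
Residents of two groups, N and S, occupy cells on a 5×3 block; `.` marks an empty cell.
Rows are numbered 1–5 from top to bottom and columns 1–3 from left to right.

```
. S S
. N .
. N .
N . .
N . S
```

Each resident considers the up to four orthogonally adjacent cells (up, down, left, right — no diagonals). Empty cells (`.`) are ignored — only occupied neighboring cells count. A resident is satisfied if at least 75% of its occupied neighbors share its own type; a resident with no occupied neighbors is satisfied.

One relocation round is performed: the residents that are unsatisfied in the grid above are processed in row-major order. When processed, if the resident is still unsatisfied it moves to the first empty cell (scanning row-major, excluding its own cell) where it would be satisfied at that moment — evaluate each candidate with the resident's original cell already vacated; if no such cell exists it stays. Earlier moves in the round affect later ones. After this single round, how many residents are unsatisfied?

0

Initially unsatisfied (in order): (1,2), (2,2).
  (1,2) → (1,1).
  (2,2): now satisfied by earlier moves; stays.
Resulting grid:
S . S
. N .
. N .
N . .
N . S
All satisfied now.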